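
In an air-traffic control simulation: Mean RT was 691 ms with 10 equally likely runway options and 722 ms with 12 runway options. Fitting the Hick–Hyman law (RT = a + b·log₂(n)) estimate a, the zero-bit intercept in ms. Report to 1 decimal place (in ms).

299.5 ms

The slope on a log₂ axis is (722 − 691) / (3.5850 − 3.3219) = 117.855 ms/bit.
a = RT₁ − b·log₂ n₁ = 691 − 117.855 × 3.3219 = 299.493 ms.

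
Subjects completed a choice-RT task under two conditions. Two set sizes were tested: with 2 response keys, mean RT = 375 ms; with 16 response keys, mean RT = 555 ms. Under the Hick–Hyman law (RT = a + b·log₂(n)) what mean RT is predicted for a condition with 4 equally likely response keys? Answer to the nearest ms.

435 ms

Fit slope and intercept:
  b = (555 − 375) / (log₂ 16 − log₂ 2) = 180 / (4 − 1) = 60 ms/bit
  a = 375 − 60 × 1 = 315 ms
Then RT(4) = 315 + 60 × log₂ 4 = 315 + 60 × 2 ≈ 435.000 ms.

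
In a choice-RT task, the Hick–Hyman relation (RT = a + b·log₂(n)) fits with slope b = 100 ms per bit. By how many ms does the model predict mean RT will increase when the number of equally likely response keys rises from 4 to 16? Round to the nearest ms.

Only the slope matters, since a is common to both: ΔRT = b·log₂(n₂/n₁).
log₂(16) − log₂(4) = log₂(16/4) = log₂(4) = 2.
ΔRT = 100 × 2.0000 = 200.000 ms.

200 ms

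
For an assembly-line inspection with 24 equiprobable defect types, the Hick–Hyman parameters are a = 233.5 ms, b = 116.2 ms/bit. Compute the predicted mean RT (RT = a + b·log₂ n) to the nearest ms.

766 ms

log₂(24) = 4.5850 bits, so RT = 233.5 + 116.2 × 4.5850 ≈ 766.273 ms.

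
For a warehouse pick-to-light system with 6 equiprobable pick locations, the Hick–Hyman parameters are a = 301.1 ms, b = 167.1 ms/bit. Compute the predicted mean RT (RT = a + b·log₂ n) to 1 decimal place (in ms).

733.0 ms

log₂(6) = 2.5850 bits, so RT = 301.1 + 167.1 × 2.5850 ≈ 733.047 ms.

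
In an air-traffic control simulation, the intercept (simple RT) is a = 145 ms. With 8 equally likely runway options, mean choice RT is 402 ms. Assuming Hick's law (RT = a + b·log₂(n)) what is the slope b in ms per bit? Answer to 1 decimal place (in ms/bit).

b = (402 − 145) / log₂(8) = 257 / 3 = 85.667 ms/bit.

85.7 ms/bit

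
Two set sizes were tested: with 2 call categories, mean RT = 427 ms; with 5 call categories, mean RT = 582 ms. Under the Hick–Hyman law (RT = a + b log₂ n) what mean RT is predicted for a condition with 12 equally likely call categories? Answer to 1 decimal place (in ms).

730.1 ms

RT is linear in log₂ n, so two points fix the line:
  b = (582 − 427) / (log₂ 5 − log₂ 2) = 155 / (2.3219 − 1) = 117.253 ms/bit
  a = 427 − 117.253 × 1 = 309.747 ms
Then RT(12) = 309.747 + 117.253 × log₂ 12 = 309.747 + 117.253 × 3.5850 ≈ 730.095 ms.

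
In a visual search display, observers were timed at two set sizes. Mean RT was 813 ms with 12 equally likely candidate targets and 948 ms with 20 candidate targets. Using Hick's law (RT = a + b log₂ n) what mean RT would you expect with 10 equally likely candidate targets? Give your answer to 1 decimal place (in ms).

Solve the two-equation system in a and b:
  b = (948 − 813) / (log₂ 20 − log₂ 12) = 135 / (4.3219 − 3.5850) = 183.184 ms/bit
  a = 813 − 183.184 × 3.5850 = 156.294 ms
Then RT(10) = 156.294 + 183.184 × log₂ 10 = 156.294 + 183.184 × 3.3219 ≈ 764.816 ms.

764.8 ms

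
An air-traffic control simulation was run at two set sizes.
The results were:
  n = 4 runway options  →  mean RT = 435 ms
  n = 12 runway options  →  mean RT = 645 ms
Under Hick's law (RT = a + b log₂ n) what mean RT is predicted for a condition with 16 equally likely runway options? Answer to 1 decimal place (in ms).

700.0 ms

With log₂ n on the abscissa the relation is linear; from the two conditions:
  b = (645 − 435) / (log₂ 12 − log₂ 4) = 210 / (3.5850 − 2) = 132.495 ms/bit
  a = 435 − 132.495 × 2 = 170.010 ms
Then RT(16) = 170.010 + 132.495 × log₂ 16 = 170.010 + 132.495 × 4 ≈ 699.990 ms.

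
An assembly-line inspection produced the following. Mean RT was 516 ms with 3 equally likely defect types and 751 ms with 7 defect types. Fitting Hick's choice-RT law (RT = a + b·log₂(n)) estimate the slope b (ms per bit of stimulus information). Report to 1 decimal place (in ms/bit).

192.2 ms/bit

Slope: b = (751 − 516) / (log₂ 7 − log₂ 3) = 235/1.2224 = 192.246 ms/bit.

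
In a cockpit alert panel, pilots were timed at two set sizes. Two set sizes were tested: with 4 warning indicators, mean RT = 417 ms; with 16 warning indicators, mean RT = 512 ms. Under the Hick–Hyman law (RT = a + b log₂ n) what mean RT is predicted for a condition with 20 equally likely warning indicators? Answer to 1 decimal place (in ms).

527.3 ms

Fit slope and intercept:
  b = (512 − 417) / (log₂ 16 − log₂ 4) = 95 / (4 − 2) = 47.500 ms/bit
  a = 417 − 47.500 × 2 = 322.000 ms
Then RT(20) = 322.000 + 47.500 × log₂ 20 = 322.000 + 47.500 × 4.3219 ≈ 527.292 ms.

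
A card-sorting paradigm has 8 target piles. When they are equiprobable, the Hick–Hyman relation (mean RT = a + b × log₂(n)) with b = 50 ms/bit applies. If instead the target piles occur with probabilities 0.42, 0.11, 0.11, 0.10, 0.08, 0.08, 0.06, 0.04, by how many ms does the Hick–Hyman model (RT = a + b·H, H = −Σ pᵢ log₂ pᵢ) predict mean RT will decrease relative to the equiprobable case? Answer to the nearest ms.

21 ms

Equiprobable entropy H₀ = log₂ 8 = 3.0000 bits.
Skewed entropy H = −Σ pᵢ log₂ pᵢ = 2.5707 bits.
ΔRT = b·(H₀ − H) = 50 × 0.4293 = 21.46 ms.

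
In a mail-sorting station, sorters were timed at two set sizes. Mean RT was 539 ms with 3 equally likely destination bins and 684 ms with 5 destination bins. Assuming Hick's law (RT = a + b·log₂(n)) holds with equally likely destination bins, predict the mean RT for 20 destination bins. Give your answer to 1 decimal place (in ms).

With log₂ n on the abscissa the relation is linear; from the two conditions:
  b = (684 − 539) / (log₂ 5 − log₂ 3) = 145 / (2.3219 − 1.5850) = 196.753 ms/bit
  a = 539 − 196.753 × 1.5850 = 227.154 ms
Then RT(20) = 227.154 + 196.753 × log₂ 20 = 227.154 + 196.753 × 4.3219 ≈ 1077.505 ms.

1077.5 ms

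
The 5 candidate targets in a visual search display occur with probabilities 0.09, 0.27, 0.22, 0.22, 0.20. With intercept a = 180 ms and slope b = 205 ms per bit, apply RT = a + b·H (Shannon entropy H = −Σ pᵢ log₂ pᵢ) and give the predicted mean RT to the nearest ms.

641 ms

Entropy contributions −pᵢ log₂ pᵢ: 0.3127, 0.5100, 0.4806, 0.4806, 0.4644; sum H = 2.2482 bits.
RT = a + bH = 180 + 205·2.2482 = 640.88 ms.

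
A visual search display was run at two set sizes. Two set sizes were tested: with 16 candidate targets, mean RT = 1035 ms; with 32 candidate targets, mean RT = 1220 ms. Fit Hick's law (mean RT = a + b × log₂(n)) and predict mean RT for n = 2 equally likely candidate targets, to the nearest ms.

480 ms

Fit slope and intercept:
  b = (1220 − 1035) / (log₂ 32 − log₂ 16) = 185 / (5 − 4) = 185 ms/bit
  a = 1035 − 185 × 4 = 295 ms
Then RT(2) = 295 + 185 × log₂ 2 = 295 + 185 × 1 ≈ 480.000 ms.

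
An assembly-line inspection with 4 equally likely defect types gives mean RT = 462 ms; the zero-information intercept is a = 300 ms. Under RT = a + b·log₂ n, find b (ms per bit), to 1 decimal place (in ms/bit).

4 alternatives carry log₂ 4 = 2 bits; the choice cost is 462 − 300 = 162 ms, so b = 162/2 = 81.000 ms/bit.

81.0 ms/bit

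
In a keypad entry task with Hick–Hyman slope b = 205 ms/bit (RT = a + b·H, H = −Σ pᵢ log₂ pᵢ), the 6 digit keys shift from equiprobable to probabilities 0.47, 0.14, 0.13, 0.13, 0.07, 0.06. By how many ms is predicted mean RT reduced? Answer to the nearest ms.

Equiprobable entropy H₀ = log₂ 6 = 2.5850 bits.
Skewed entropy H = −Σ pᵢ log₂ pᵢ = 2.1864 bits.
ΔRT = b·(H₀ − H) = 205 × 0.3985 = 81.70 ms.

82 ms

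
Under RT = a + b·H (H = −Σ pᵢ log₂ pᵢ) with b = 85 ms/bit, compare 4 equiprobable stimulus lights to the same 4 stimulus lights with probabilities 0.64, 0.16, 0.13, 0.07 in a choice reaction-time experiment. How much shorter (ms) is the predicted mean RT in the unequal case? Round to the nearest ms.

Equiprobable entropy H₀ = log₂ 4 = 2.0000 bits.
Skewed entropy H = −Σ pᵢ log₂ pᵢ = 1.4863 bits.
ΔRT = b·(H₀ − H) = 85 × 0.5137 = 43.67 ms.

44 ms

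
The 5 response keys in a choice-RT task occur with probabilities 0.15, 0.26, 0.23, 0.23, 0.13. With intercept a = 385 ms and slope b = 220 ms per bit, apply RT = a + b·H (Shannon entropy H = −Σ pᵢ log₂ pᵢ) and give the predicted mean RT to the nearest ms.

H = 0.15·log₂(1/0.15) + 0.26·log₂(1/0.26) + 0.23·log₂(1/0.23) + 0.23·log₂(1/0.23) + 0.13·log₂(1/0.13) = 2.2738 bits.
RT = 385 + 220 × 2.2738 = 885.24 ms.

885 ms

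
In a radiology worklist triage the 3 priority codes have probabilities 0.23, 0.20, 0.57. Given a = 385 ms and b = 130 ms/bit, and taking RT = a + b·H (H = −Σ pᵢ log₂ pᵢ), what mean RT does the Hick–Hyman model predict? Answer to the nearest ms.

Entropy contributions −pᵢ log₂ pᵢ: 0.4877, 0.4644, 0.4623; sum H = 1.4143 bits.
RT = a + bH = 385 + 130·1.4143 = 568.86 ms.

569 ms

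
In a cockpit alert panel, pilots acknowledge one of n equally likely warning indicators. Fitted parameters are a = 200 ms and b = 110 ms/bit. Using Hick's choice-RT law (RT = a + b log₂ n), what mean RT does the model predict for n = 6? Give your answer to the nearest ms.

log₂(6) = 2.5850 bits, so RT = 200 + 110 × 2.5850 ≈ 484.346 ms.

484 ms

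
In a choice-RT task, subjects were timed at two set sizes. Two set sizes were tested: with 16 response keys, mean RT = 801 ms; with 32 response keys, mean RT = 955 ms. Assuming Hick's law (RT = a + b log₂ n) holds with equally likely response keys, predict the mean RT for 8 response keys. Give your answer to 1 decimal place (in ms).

647.0 ms

Solve the two-equation system in a and b:
  b = (955 − 801) / (log₂ 32 − log₂ 16) = 154 / (5 − 4) = 154.000 ms/bit
  a = 801 − 154.000 × 4 = 185.000 ms
Then RT(8) = 185.000 + 154.000 × log₂ 8 = 185.000 + 154.000 × 3 ≈ 647.000 ms.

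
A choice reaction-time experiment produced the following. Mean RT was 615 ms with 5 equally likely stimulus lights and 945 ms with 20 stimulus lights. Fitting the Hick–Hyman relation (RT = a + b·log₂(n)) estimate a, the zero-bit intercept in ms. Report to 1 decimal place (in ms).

231.9 ms

The slope on a log₂ axis is (945 − 615) / (4.3219 − 2.3219) = 165.000 ms/bit.
a = RT₁ − b·log₂ n₁ = 615 − 165.000 × 2.3219 = 231.882 ms.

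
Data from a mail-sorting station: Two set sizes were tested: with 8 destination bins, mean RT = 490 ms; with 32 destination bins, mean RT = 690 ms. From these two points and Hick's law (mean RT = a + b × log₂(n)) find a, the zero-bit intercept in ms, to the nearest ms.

b = (RT₂ − RT₁)/(log₂ n₂ − log₂ n₁) = (690 − 490)/(5 − 3) = 100 ms/bit.
Intercept: a = 490 − 100·log₂(8) = 190.000 ms.

190 ms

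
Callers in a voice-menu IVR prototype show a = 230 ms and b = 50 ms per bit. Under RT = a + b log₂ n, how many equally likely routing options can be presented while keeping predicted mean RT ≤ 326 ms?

3

Information budget: (326 − 230)/50 = 1.9200 bits, so n ≤ 2^1.9200 = 3.784 → at most 3.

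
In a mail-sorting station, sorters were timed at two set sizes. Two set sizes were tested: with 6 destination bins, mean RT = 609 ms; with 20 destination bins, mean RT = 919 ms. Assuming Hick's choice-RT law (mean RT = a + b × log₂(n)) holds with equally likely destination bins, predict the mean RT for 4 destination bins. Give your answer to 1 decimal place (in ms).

504.6 ms

With log₂ n on the abscissa the relation is linear; from the two conditions:
  b = (919 − 609) / (log₂ 20 − log₂ 6) = 310 / (4.3219 − 2.5850) = 178.472 ms/bit
  a = 609 − 178.472 × 2.5850 = 147.656 ms
Then RT(4) = 147.656 + 178.472 × log₂ 4 = 147.656 + 178.472 × 2 ≈ 504.600 ms.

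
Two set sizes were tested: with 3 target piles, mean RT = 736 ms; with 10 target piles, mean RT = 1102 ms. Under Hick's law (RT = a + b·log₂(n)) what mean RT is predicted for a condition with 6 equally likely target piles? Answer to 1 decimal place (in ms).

With log₂ n on the abscissa the relation is linear; from the two conditions:
  b = (1102 − 736) / (log₂ 10 − log₂ 3) = 366 / (3.3219 − 1.5850) = 210.712 ms/bit
  a = 736 − 210.712 × 1.5850 = 402.029 ms
Then RT(6) = 402.029 + 210.712 × log₂ 6 = 402.029 + 210.712 × 2.5850 ≈ 946.712 ms.

946.7 ms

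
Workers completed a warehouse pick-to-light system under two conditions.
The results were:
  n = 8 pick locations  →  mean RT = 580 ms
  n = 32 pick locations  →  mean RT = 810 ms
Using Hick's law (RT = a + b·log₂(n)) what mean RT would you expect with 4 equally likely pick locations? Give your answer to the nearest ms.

465 ms

RT is linear in log₂ n, so two points fix the line:
  b = (810 − 580) / (log₂ 32 − log₂ 8) = 230 / (5 − 3) = 115 ms/bit
  a = 580 − 115 × 3 = 235 ms
Then RT(4) = 235 + 115 × log₂ 4 = 235 + 115 × 2 ≈ 465.000 ms.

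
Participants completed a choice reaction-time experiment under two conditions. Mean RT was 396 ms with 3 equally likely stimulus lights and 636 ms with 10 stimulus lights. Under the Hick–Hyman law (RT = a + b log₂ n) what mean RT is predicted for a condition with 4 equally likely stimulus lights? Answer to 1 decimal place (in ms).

453.3 ms

Fit slope and intercept:
  b = (636 − 396) / (log₂ 10 − log₂ 3) = 240 / (3.3219 − 1.5850) = 138.172 ms/bit
  a = 396 − 138.172 × 1.5850 = 177.003 ms
Then RT(4) = 177.003 + 138.172 × log₂ 4 = 177.003 + 138.172 × 2 ≈ 453.347 ms.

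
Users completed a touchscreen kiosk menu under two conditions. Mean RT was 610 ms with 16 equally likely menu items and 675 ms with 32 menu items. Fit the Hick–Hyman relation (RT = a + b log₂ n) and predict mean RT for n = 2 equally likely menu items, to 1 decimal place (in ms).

415.0 ms

Fit slope and intercept:
  b = (675 − 610) / (log₂ 32 − log₂ 16) = 65 / (5 − 4) = 65.000 ms/bit
  a = 610 − 65.000 × 4 = 350.000 ms
Then RT(2) = 350.000 + 65.000 × log₂ 2 = 350.000 + 65.000 × 1 ≈ 415.000 ms.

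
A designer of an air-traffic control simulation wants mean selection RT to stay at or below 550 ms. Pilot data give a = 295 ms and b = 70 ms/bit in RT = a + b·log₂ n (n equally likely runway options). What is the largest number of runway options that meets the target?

12

Information budget: (550 − 295)/70 = 3.6429 bits, so n ≤ 2^3.6429 = 12.491 → at most 12.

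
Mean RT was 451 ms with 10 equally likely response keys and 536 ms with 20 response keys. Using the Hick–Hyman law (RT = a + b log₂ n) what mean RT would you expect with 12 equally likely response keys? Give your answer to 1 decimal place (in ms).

473.4 ms

With log₂ n on the abscissa the relation is linear; from the two conditions:
  b = (536 − 451) / (log₂ 20 − log₂ 10) = 85 / (4.3219 − 3.3219) = 85.000 ms/bit
  a = 451 − 85.000 × 3.3219 = 168.636 ms
Then RT(12) = 168.636 + 85.000 × log₂ 12 = 168.636 + 85.000 × 3.5850 ≈ 473.358 ms.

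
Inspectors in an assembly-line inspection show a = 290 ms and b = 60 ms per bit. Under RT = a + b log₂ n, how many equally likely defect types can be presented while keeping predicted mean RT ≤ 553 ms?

60·log₂ n ≤ 553 − 290 = 263, giving log₂ n ≤ 4.3833 and n ≤ 20.870. The largest whole number is 20.

20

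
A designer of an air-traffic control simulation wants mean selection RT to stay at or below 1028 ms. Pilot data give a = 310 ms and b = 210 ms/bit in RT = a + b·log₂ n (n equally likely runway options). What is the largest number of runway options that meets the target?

Set 310 + 210·log₂ n ≤ 1028 → log₂ n ≤ (1028 − 310)/210 = 3.4190.
So n ≤ 2^3.4190 = 10.696; the largest integer n is 10.

10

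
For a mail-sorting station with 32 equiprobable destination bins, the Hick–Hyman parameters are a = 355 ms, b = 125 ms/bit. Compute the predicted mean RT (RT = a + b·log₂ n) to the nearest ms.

log₂(32) = 5 bits, so RT = 355 + 125 × 5 ≈ 980.000 ms.

980 ms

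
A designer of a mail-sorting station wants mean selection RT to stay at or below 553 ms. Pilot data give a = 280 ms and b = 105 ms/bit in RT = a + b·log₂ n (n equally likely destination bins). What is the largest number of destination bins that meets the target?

Set 280 + 105·log₂ n ≤ 553 → log₂ n ≤ (553 − 280)/105 = 2.6000.
So n ≤ 2^2.6000 = 6.063; the largest integer n is 6.

6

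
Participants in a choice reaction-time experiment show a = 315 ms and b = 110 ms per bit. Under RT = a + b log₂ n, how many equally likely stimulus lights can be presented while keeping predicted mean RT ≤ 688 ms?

10

Set 315 + 110·log₂ n ≤ 688 → log₂ n ≤ (688 − 315)/110 = 3.3909.
So n ≤ 2^3.3909 = 10.490; the largest integer n is 10.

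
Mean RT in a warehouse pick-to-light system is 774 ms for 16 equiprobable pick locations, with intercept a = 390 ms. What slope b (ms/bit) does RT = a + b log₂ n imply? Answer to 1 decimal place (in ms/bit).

log₂(16) = 4 bits.
b = (RT − a)/log₂ n = (774 − 390) / 4 = 96.000 ms/bit.

96.0 ms/bit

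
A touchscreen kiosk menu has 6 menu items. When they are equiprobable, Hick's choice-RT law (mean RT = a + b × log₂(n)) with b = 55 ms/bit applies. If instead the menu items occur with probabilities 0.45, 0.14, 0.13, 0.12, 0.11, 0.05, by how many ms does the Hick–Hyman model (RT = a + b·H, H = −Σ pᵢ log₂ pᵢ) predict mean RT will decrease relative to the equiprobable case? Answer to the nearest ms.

The RT saving is b·ΔH. Equiprobable H₀ = log₂(6) = 2.5850 bits; with the given probabilities H = 2.2316 bits.
b·(H₀ − H) = 55 × (2.5850 − 2.2316) = 19.43 ms.

19 ms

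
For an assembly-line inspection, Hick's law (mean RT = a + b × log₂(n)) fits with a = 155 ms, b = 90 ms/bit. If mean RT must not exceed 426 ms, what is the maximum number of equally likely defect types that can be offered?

90·log₂ n ≤ 426 − 155 = 271, giving log₂ n ≤ 3.0111 and n ≤ 8.062. The largest whole number is 8.

8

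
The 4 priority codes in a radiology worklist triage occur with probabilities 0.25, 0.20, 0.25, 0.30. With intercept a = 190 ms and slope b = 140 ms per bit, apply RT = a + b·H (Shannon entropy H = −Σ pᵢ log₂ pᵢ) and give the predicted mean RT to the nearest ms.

H = 0.25·log₂(1/0.25) + 0.20·log₂(1/0.20) + 0.25·log₂(1/0.25) + 0.30·log₂(1/0.30) = 1.9855 bits.
RT = 190 + 140 × 1.9855 = 467.97 ms.

468 ms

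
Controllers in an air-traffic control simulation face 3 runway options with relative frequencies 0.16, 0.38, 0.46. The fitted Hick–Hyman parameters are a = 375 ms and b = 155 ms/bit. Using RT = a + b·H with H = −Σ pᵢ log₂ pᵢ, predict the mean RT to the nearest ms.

603 ms

H = 0.16·log₂(1/0.16) + 0.38·log₂(1/0.38) + 0.46·log₂(1/0.46) = 1.4688 bits.
RT = 375 + 155 × 1.4688 = 602.66 ms.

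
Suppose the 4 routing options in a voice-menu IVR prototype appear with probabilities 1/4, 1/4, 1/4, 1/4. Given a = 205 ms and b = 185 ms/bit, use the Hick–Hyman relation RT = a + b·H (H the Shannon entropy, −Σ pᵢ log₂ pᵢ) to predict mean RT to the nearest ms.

575 ms

H = −Σ pᵢ log₂ pᵢ = 0.25·2 + 0.25·2 + 0.25·2 + 0.25·2 = 2.000 bits.
RT = 205 + 185 × 2.000 = 575.00 ms.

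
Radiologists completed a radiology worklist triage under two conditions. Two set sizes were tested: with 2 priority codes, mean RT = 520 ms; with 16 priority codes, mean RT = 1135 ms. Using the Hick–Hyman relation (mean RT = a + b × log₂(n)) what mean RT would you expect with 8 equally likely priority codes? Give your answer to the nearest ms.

With log₂ n on the abscissa the relation is linear; from the two conditions:
  b = (1135 − 520) / (log₂ 16 − log₂ 2) = 615 / (4 − 1) = 205 ms/bit
  a = 520 − 205 × 1 = 315 ms
Then RT(8) = 315 + 205 × log₂ 8 = 315 + 205 × 3 ≈ 930.000 ms.

930 ms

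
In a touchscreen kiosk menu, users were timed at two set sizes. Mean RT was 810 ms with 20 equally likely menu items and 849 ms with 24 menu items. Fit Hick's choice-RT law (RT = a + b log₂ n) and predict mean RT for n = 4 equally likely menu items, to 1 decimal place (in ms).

With log₂ n on the abscissa the relation is linear; from the two conditions:
  b = (849 − 810) / (log₂ 24 − log₂ 20) = 39 / (4.5850 − 4.3219) = 148.270 ms/bit
  a = 810 − 148.270 × 4.3219 = 169.190 ms
Then RT(4) = 169.190 + 148.270 × log₂ 4 = 169.190 + 148.270 × 2 ≈ 465.729 ms.

465.7 ms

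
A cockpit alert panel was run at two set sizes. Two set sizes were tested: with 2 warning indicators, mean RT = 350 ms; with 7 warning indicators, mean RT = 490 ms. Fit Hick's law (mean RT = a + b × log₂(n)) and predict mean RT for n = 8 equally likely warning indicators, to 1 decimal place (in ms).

Fit slope and intercept:
  b = (490 − 350) / (log₂ 7 − log₂ 2) = 140 / (2.8074 − 1) = 77.461 ms/bit
  a = 350 − 77.461 × 1 = 272.539 ms
Then RT(8) = 272.539 + 77.461 × log₂ 8 = 272.539 + 77.461 × 3 ≈ 504.923 ms.

504.9 ms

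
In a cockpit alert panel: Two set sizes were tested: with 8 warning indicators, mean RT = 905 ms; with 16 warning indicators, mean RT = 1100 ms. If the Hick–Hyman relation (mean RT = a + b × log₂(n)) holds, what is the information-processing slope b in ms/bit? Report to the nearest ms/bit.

195 ms/bit

Slope: b = (1100 − 905) / (log₂ 16 − log₂ 8) = 195/1.0000 = 195 ms/bit.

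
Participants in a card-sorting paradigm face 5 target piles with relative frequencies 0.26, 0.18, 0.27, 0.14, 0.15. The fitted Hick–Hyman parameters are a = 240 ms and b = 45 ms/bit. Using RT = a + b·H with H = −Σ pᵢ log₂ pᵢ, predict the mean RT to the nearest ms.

342 ms

Entropy contributions −pᵢ log₂ pᵢ: 0.5053, 0.4453, 0.5100, 0.3971, 0.4105; sum H = 2.2683 bits.
RT = a + bH = 240 + 45·2.2683 = 342.07 ms.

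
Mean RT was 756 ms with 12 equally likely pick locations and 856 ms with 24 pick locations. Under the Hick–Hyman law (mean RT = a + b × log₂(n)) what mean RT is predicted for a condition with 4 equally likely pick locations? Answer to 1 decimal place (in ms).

RT is linear in log₂ n, so two points fix the line:
  b = (856 − 756) / (log₂ 24 − log₂ 12) = 100 / (4.5850 − 3.5850) = 100.000 ms/bit
  a = 756 − 100.000 × 3.5850 = 397.504 ms
Then RT(4) = 397.504 + 100.000 × log₂ 4 = 397.504 + 100.000 × 2 ≈ 597.504 ms.

597.5 ms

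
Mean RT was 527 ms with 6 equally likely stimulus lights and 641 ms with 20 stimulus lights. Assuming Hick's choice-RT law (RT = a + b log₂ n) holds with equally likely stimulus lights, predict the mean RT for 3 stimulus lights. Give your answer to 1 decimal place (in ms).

461.4 ms

Solve the two-equation system in a and b:
  b = (641 − 527) / (log₂ 20 − log₂ 6) = 114 / (4.3219 − 2.5850) = 65.632 ms/bit
  a = 527 − 65.632 × 2.5850 = 357.345 ms
Then RT(3) = 357.345 + 65.632 × log₂ 3 = 357.345 + 65.632 × 1.5850 ≈ 461.368 ms.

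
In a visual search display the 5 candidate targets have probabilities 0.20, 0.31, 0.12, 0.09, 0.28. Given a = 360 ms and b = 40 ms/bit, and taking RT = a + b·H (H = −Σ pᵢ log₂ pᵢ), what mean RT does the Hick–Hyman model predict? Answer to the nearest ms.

H = 0.20·log₂(1/0.20) + 0.31·log₂(1/0.31) + 0.12·log₂(1/0.12) + 0.09·log₂(1/0.09) + 0.28·log₂(1/0.28) = 2.1821 bits.
RT = 360 + 40 × 2.1821 = 447.28 ms.

447 ms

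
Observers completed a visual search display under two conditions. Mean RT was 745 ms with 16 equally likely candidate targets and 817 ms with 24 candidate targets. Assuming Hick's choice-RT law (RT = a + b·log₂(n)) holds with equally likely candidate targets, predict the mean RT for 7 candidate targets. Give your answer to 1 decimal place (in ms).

RT is linear in log₂ n, so two points fix the line:
  b = (817 − 745) / (log₂ 24 − log₂ 16) = 72 / (4.5850 − 4) = 123.085 ms/bit
  a = 745 − 123.085 × 4 = 252.661 ms
Then RT(7) = 252.661 + 123.085 × log₂ 7 = 252.661 + 123.085 × 2.8074 ≈ 598.204 ms.

598.2 ms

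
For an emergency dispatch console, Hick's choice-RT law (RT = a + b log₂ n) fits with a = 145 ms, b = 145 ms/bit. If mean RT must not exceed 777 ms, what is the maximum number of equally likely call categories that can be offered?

20

Set 145 + 145·log₂ n ≤ 777 → log₂ n ≤ (777 − 145)/145 = 4.3586.
So n ≤ 2^4.3586 = 20.515; the largest integer n is 20.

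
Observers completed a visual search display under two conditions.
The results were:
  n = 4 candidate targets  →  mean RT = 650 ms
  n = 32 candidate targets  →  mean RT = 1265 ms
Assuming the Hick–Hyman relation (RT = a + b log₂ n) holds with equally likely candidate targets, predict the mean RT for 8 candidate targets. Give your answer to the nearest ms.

855 ms

RT is linear in log₂ n, so two points fix the line:
  b = (1265 − 650) / (log₂ 32 − log₂ 4) = 615 / (5 − 2) = 205 ms/bit
  a = 650 − 205 × 2 = 240 ms
Then RT(8) = 240 + 205 × log₂ 8 = 240 + 205 × 3 ≈ 855.000 ms.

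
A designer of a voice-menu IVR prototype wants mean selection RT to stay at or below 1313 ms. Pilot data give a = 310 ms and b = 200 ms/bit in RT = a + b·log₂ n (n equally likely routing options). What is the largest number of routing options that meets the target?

32

Information budget: (1313 − 310)/200 = 5.0150 bits, so n ≤ 2^5.0150 = 32.334 → at most 32.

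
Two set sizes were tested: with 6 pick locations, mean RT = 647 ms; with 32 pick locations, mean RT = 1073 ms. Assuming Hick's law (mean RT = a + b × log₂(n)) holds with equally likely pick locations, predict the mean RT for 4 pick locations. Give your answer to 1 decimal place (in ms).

Fit slope and intercept:
  b = (1073 − 647) / (log₂ 32 − log₂ 6) = 426 / (5 − 2.5850) = 176.395 ms/bit
  a = 647 − 176.395 × 2.5850 = 191.026 ms
Then RT(4) = 191.026 + 176.395 × log₂ 4 = 191.026 + 176.395 × 2 ≈ 543.816 ms.

543.8 ms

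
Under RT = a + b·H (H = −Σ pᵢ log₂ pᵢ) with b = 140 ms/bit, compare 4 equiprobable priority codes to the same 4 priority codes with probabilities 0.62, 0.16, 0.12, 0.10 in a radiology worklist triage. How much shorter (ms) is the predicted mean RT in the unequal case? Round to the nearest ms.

The RT saving is b·ΔH. Equiprobable H₀ = log₂(4) = 2.0000 bits; with the given probabilities H = 1.5499 bits.
b·(H₀ − H) = 140 × (2.0000 − 1.5499) = 63.02 ms.

63 ms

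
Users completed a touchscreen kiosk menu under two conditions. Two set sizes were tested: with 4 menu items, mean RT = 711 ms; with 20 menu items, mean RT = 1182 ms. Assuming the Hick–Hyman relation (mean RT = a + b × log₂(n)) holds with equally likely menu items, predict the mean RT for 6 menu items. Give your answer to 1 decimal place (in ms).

829.7 ms

With log₂ n on the abscissa the relation is linear; from the two conditions:
  b = (1182 − 711) / (log₂ 20 − log₂ 4) = 471 / (4.3219 − 2) = 202.849 ms/bit
  a = 711 − 202.849 × 2 = 305.303 ms
Then RT(6) = 305.303 + 202.849 × log₂ 6 = 305.303 + 202.849 × 2.5850 ≈ 829.659 ms.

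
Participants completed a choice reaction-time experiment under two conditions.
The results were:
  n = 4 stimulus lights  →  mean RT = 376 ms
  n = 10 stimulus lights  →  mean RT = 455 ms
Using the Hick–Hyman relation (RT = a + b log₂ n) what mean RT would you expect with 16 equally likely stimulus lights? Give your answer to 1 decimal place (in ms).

495.5 ms

RT is linear in log₂ n, so two points fix the line:
  b = (455 − 376) / (log₂ 10 − log₂ 4) = 79 / (3.3219 − 2) = 59.761 ms/bit
  a = 376 − 59.761 × 2 = 256.478 ms
Then RT(16) = 256.478 + 59.761 × log₂ 16 = 256.478 + 59.761 × 4 ≈ 495.522 ms.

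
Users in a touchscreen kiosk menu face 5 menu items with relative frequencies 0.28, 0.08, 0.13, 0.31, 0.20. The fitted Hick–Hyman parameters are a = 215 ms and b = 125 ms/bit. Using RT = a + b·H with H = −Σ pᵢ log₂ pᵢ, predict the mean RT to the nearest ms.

Entropy contributions −pᵢ log₂ pᵢ: 0.5142, 0.2915, 0.3826, 0.5238, 0.4644; sum H = 2.1766 bits.
RT = a + bH = 215 + 125·2.1766 = 487.07 ms.

487 ms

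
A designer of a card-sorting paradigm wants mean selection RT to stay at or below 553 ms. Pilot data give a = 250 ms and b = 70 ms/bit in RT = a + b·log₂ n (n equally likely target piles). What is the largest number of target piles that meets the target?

Set 250 + 70·log₂ n ≤ 553 → log₂ n ≤ (553 − 250)/70 = 4.3286.
So n ≤ 2^4.3286 = 20.092; the largest integer n is 20.

20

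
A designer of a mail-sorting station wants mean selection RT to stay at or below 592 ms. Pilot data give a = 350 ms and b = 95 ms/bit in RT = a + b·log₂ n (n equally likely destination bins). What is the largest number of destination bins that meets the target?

95·log₂ n ≤ 592 − 350 = 242, giving log₂ n ≤ 2.5474 and n ≤ 5.846. The largest whole number is 5.

5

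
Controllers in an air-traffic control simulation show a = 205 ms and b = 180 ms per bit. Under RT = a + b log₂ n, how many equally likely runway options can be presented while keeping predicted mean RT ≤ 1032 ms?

Information budget: (1032 − 205)/180 = 4.5944 bits, so n ≤ 2^4.5944 = 24.158 → at most 24.

24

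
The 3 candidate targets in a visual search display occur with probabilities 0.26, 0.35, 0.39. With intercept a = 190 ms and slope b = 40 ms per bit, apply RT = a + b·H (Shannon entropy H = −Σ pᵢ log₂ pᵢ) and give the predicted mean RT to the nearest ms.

Entropy contributions −pᵢ log₂ pᵢ: 0.5053, 0.5301, 0.5298; sum H = 1.5652 bits.
RT = a + bH = 190 + 40·1.5652 = 252.61 ms.

253 ms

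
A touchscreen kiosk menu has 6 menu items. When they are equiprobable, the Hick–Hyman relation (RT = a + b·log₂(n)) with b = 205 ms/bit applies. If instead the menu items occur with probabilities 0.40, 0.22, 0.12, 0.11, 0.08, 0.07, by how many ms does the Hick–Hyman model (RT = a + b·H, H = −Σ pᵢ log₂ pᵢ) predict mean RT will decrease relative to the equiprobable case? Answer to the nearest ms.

61 ms

Equiprobable entropy H₀ = log₂ 6 = 2.5850 bits.
Skewed entropy H = −Σ pᵢ log₂ pᵢ = 2.2868 bits.
ΔRT = b·(H₀ − H) = 205 × 0.2982 = 61.13 ms.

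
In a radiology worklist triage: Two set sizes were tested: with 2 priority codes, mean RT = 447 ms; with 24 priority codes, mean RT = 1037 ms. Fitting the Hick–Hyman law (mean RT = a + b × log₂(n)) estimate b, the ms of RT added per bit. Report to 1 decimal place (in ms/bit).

b = (RT₂ − RT₁)/(log₂ n₂ − log₂ n₁) = (1037 − 447)/(4.5850 − 1) = 164.576 ms/bit.

164.6 ms/bit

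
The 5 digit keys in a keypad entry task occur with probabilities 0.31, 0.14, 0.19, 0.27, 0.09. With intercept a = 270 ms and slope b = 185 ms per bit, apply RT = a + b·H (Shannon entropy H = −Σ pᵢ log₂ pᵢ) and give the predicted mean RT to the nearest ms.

Entropy contributions −pᵢ log₂ pᵢ: 0.5238, 0.3971, 0.4552, 0.5100, 0.3127; sum H = 2.1988 bits.
RT = a + bH = 270 + 185·2.1988 = 676.78 ms.

677 ms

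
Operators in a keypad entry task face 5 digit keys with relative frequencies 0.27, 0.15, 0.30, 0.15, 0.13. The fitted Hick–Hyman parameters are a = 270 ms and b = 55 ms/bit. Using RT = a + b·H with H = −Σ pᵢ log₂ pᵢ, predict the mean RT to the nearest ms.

H = 0.27·log₂(1/0.27) + 0.15·log₂(1/0.15) + 0.30·log₂(1/0.30) + 0.15·log₂(1/0.15) + 0.13·log₂(1/0.13) = 2.2348 bits.
RT = 270 + 55 × 2.2348 = 392.92 ms.

393 ms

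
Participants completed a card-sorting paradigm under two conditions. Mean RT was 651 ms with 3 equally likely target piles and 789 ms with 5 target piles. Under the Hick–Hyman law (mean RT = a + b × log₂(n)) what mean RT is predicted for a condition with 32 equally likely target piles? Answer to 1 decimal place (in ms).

Fit slope and intercept:
  b = (789 − 651) / (log₂ 5 − log₂ 3) = 138 / (2.3219 − 1.5850) = 187.254 ms/bit
  a = 651 − 187.254 × 1.5850 = 354.209 ms
Then RT(32) = 354.209 + 187.254 × log₂ 32 = 354.209 + 187.254 × 5 ≈ 1290.481 ms.

1290.5 ms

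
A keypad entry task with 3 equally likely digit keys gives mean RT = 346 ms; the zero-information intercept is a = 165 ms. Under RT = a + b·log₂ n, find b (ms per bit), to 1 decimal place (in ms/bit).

114.2 ms/bit

b = (346 − 165) / log₂(3) = 181 / 1.5850 = 114.198 ms/bit.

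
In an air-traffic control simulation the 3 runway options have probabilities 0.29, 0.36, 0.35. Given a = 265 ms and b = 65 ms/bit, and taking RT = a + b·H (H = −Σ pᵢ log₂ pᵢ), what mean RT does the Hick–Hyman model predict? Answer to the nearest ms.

368 ms

H = 0.29·log₂(1/0.29) + 0.36·log₂(1/0.36) + 0.35·log₂(1/0.35) = 1.5786 bits.
RT = 265 + 65 × 1.5786 = 367.61 ms.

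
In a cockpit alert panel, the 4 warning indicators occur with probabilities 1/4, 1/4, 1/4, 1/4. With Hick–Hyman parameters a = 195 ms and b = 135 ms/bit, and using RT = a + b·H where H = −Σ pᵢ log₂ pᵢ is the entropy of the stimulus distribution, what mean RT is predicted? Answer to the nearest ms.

Each term −pᵢ log₂ pᵢ: 0.25·2 + 0.25·2 + 0.25·2 + 0.25·2; summed, H = 2.000 bits.
Mean RT = a + bH = 195 + 135·2.000 = 465.00 ms.

465 ms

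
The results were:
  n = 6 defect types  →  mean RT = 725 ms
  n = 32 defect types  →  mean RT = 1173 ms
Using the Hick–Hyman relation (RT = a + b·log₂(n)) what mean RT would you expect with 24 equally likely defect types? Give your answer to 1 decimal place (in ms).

1096.0 ms

RT is linear in log₂ n, so two points fix the line:
  b = (1173 − 725) / (log₂ 32 − log₂ 6) = 448 / (5 − 2.5850) = 185.504 ms/bit
  a = 725 − 185.504 × 2.5850 = 245.478 ms
Then RT(24) = 245.478 + 185.504 × log₂ 24 = 245.478 + 185.504 × 4.5850 ≈ 1096.009 ms.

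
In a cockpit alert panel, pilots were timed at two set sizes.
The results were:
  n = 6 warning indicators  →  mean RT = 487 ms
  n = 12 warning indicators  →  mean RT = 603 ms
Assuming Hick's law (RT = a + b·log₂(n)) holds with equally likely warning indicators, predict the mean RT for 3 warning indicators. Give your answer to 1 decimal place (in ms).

371.0 ms

Fit slope and intercept:
  b = (603 − 487) / (log₂ 12 − log₂ 6) = 116 / (3.5850 − 2.5850) = 116.000 ms/bit
  a = 487 − 116.000 × 2.5850 = 187.144 ms
Then RT(3) = 187.144 + 116.000 × log₂ 3 = 187.144 + 116.000 × 1.5850 ≈ 371.000 ms.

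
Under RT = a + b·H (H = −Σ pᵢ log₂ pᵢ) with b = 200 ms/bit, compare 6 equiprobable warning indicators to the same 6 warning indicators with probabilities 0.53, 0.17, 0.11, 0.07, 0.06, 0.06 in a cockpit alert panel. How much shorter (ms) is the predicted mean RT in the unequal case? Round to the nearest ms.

Equiprobable entropy H₀ = log₂ 6 = 2.5850 bits.
Skewed entropy H = −Σ pᵢ log₂ pᵢ = 2.0259 bits.
ΔRT = b·(H₀ − H) = 200 × 0.5590 = 111.80 ms.

112 ms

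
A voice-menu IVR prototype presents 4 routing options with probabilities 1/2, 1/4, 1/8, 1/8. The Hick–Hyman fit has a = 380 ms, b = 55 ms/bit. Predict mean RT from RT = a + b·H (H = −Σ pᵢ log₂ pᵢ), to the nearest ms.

Each term −pᵢ log₂ pᵢ: 0.5·1 + 0.25·2 + 0.125·3 + 0.125·3; summed, H = 1.750 bits.
Mean RT = a + bH = 380 + 55·1.750 = 476.25 ms.

476 ms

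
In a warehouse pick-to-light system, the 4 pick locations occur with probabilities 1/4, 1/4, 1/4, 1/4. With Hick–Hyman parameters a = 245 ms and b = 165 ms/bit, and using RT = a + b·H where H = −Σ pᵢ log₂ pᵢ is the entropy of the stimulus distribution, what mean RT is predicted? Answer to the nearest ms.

Each term −pᵢ log₂ pᵢ: 0.25·2 + 0.25·2 + 0.25·2 + 0.25·2; summed, H = 2.000 bits.
Mean RT = a + bH = 245 + 165·2.000 = 575.00 ms.

575 ms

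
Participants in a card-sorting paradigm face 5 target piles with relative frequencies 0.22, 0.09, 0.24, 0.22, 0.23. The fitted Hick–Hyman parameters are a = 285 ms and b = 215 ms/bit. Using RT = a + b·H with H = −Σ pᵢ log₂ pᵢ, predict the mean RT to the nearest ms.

770 ms

H = 0.22·log₂(1/0.22) + 0.09·log₂(1/0.09) + 0.24·log₂(1/0.24) + 0.22·log₂(1/0.22) + 0.23·log₂(1/0.23) = 2.2556 bits.
RT = 285 + 215 × 2.2556 = 769.95 ms.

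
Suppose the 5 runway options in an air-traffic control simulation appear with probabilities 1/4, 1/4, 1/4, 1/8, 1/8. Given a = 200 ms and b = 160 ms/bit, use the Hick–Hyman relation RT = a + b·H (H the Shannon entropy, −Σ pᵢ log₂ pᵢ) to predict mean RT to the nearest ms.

Each term −pᵢ log₂ pᵢ: 0.25·2 + 0.25·2 + 0.25·2 + 0.125·3 + 0.125·3; summed, H = 2.250 bits.
Mean RT = a + bH = 200 + 160·2.250 = 560.00 ms.

560 ms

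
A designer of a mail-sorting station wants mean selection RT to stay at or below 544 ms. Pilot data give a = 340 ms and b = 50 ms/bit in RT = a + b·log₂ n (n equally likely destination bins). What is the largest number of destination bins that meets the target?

16

50·log₂ n ≤ 544 − 340 = 204, giving log₂ n ≤ 4.0800 and n ≤ 16.912. The largest whole number is 16.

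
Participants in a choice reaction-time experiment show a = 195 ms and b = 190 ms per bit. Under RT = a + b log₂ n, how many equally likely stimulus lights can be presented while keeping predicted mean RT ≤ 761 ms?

Set 195 + 190·log₂ n ≤ 761 → log₂ n ≤ (761 − 195)/190 = 2.9789.
So n ≤ 2^2.9789 = 7.884; the largest integer n is 7.

7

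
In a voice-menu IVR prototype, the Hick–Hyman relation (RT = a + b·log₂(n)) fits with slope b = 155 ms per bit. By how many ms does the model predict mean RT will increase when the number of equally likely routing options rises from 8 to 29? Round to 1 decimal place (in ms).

288.0 ms

Only the slope matters, since a is common to both: ΔRT = b·log₂(n₂/n₁).
log₂(29) − log₂(8) = 4.8580 − 3 = 1.8580.
ΔRT = 155 × 1.8580 = 287.987 ms.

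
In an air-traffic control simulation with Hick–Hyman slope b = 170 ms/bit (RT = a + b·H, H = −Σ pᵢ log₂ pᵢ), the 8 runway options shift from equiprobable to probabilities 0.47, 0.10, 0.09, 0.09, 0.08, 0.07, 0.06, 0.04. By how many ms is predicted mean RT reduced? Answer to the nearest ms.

92 ms

The RT saving is b·ΔH. Equiprobable H₀ = log₂(8) = 3.0000 bits; with the given probabilities H = 2.4588 bits.
b·(H₀ − H) = 170 × (3.0000 − 2.4588) = 92.00 ms.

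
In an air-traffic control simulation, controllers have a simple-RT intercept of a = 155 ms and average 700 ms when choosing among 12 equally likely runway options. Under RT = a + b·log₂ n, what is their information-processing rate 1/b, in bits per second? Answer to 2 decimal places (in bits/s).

Choice component = 700 − 155 = 545 ms over log₂(12) = 3.5850 bits.
b = 545 / 3.5850 = 152.024 ms/bit, so 1/b = 6.578 bits/s.

6.58 bits/s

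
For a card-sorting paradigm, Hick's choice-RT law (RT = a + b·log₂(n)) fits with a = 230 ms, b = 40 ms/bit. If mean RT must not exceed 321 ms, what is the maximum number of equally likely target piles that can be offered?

Information budget: (321 − 230)/40 = 2.2750 bits, so n ≤ 2^2.2750 = 4.840 → at most 4.

4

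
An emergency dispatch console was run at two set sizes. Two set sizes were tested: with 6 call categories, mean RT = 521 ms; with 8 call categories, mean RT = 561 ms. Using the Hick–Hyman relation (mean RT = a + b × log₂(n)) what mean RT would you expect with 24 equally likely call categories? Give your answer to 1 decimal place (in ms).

713.8 ms

Fit slope and intercept:
  b = (561 − 521) / (log₂ 8 − log₂ 6) = 40 / (3 − 2.5850) = 96.377 ms/bit
  a = 521 − 96.377 × 2.5850 = 271.869 ms
Then RT(24) = 271.869 + 96.377 × log₂ 24 = 271.869 + 96.377 × 4.5850 ≈ 713.754 ms.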